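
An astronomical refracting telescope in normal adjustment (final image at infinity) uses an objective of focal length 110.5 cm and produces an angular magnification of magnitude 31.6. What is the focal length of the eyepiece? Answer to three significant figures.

3.50 cm

|M| = f_obj/f_eye, so f_eye = f_obj/|M| = 110.5/31.6 = 3.497 cm.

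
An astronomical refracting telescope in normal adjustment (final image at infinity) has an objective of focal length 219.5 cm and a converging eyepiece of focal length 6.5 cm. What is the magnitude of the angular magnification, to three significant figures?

|M| = f_obj/|f_eye| = 219.5/6.5 = 33.769.

33.8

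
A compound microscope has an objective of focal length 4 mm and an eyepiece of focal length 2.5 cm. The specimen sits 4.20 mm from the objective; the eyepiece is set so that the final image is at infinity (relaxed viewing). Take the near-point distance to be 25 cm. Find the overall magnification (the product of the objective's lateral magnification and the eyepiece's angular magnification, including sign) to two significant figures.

-200

Convert to cm: f_obj = 4 mm = 0.4 cm; d_o = 4.20 mm = 0.42 cm.
Objective: 1/d_i = 1/f_obj - 1/d_o = 1/0.4 - 1/0.42 = 0.11905 cm^-1, so d_i = 8.400 cm.
m_obj = -d_i/d_o = -8.400/0.42 = -20.000.
Eyepiece angular magnification (image at infinity): M_eye = D/f_e = 25/2.5 = 10.000.
Overall M = m_obj x M_eye = (-20.000)(10.000) = -200.00.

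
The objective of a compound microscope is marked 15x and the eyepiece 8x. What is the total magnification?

120

The overall magnification of a compound microscope is the product of the objective and eyepiece magnifications:
M = M_obj x M_eye = 15 x 8 = 120.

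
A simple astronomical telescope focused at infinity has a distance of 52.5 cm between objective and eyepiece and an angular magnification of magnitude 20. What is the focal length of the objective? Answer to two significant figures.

In normal adjustment the tube length equals f_obj + f_eye and |M| = f_obj/f_eye.
So f_obj = 20 f_eye and 20 f_eye + f_eye = 52.5 cm, giving f_eye = 52.5/21 = 2.500 cm and f_obj = 50.000 cm.

50 cm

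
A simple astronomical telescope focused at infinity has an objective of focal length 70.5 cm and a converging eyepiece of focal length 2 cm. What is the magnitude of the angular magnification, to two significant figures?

|M| = f_obj/|f_eye| = 70.5/2 = 35.250.

35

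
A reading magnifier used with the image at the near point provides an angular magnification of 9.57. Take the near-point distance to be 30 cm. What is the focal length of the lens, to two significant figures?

3.5 cm

For the image at the near point, M = 1 + D/f.
f = D/(M - 1) = 30/(9.57 - 1) = 3.501 cm.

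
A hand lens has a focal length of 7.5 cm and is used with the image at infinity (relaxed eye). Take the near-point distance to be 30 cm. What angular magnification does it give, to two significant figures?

M = D/f = 30/7.5 = 4.000.

4.0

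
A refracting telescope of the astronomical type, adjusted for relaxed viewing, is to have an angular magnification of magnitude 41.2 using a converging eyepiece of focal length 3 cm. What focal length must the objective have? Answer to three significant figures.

|M| = f_obj/|f_eye|, so f_obj = |M| x |f_eye| = 41.2 x 3 = 123.600 cm.

124 cm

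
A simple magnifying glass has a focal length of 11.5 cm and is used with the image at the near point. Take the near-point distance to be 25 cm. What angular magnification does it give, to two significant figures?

M = 1 + D/f = 1 + 25/11.5 = 3.174.

3.2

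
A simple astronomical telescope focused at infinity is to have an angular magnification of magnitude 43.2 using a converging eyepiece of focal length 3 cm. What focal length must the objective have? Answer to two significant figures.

130 cm

|M| = f_obj/|f_eye|, so f_obj = |M| x |f_eye| = 43.2 x 3 = 129.600 cm.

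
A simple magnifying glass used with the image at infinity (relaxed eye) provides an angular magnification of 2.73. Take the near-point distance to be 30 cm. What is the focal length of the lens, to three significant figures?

For the image at infinity, M = D/f.
f = D/M = 30/2.73 = 10.989 cm.

11.0 cm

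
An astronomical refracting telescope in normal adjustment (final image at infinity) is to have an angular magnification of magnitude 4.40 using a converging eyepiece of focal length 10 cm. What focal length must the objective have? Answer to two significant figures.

44 cm

|M| = f_obj/|f_eye|, so f_obj = |M| x |f_eye| = 4.4 x 10 = 44.000 cm.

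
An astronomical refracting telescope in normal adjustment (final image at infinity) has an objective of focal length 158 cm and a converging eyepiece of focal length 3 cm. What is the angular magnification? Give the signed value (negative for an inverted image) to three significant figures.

M = -f_obj/f_eye = -158/(3) = -52.667.

-52.7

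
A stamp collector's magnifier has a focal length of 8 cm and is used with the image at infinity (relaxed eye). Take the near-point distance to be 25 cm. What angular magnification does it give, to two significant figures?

M = D/f = 25/8 = 3.125.

3.1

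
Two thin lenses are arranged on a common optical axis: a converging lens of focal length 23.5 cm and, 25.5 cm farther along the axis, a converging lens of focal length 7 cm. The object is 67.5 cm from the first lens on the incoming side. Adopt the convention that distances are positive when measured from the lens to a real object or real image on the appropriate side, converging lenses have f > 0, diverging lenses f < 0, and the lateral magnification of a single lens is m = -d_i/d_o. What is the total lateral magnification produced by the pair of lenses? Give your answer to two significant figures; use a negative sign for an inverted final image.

First lens: d_i1 = 1/(1/23.5 - 1/67.5) = 36.051 cm.
m_1 = -(36.051)/67.5 = -0.5341.
This image would form 36.051 cm past lens 1, i.e. 10.551 cm beyond lens 2, so it is a virtual object for lens 2: d_o2 = 25.5 - 36.051 = -10.551 cm.
Second lens: d_i2 = 1/(1/7 - 1/(-10.551)) = 4.208 cm.
m_2 = -(4.208)/(-10.551) = 0.3988.
Total m = m_1 x m_2 = (-0.5341)(0.3988) = -0.2130.

-0.21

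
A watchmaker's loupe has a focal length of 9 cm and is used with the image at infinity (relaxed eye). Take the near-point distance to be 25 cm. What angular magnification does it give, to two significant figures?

2.8

M = D/f = 25/9 = 2.778.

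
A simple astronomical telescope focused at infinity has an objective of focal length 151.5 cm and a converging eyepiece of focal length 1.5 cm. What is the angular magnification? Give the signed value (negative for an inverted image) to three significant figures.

-101

M = -f_obj/f_eye = -151.5/(1.5) = -101.000.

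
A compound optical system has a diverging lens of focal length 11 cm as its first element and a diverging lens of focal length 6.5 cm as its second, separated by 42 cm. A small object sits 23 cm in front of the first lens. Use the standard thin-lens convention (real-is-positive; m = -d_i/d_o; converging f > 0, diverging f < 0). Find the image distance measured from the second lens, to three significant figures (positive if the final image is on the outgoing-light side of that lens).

First lens: d_i1 = 1/(1/(-11) - 1/23) = -7.441 cm.
The intermediate image is virtual, 7.441 cm to the left of lens 1, so d_o2 = L - d_i1 = 42 - (-7.441) = 49.441 cm.
Second lens: d_i2 = 1/(1/(-6.5) - 1/(49.441)) = -5.745 cm.

-5.74 cm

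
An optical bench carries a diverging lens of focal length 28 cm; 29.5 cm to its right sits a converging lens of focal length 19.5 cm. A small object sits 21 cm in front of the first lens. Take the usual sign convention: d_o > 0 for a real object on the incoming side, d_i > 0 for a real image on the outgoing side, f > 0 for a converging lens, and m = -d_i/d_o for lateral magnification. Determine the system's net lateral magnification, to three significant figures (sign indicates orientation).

-0.506

Applying the thin-lens equation to the first lens, 1/(-28) = 1/21 + 1/d_i1, which gives d_i1 = -12.000 cm.
Its lateral magnification is m_1 = -d_i1/d_o1 = -(-12.000)/21 = 0.5714.
With d_i1 < 0 the first image is virtual and lies on the object side; the object distance for lens 2 is d_o2 = 29.5 - (-12.000) = 41.500 cm.
Applying the thin-lens equation again with f_2 = 19.5 cm and d_o2 = 41.500 cm gives d_i2 = 36.784 cm.
m_2 = -(36.784)/(41.500) = -0.8864.
The system's lateral magnification is m_1 m_2 = (0.5714)(-0.8864) = -0.5065.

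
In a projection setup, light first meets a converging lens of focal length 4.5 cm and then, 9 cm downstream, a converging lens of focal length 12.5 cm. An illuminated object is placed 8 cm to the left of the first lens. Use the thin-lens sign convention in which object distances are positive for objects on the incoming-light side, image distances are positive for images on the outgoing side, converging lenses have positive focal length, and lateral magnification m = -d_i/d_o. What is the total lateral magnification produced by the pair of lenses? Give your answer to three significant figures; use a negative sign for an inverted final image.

Lens 1: 1/d_i1 = 1/f_1 - 1/d_o1 = 1/4.5 - 1/8 = 0.09722 cm^-1, so d_i1 = 10.286 cm.
m_1 = -(10.286)/8 = -1.2857.
This image would form 10.286 cm past lens 1, i.e. 1.286 cm beyond lens 2, so it is a virtual object for lens 2: d_o2 = 9 - 10.286 = -1.286 cm.
Lens 2: 1/d_i2 = 1/f_2 - 1/d_o2 = 1/12.5 - 1/(-1.286) = 0.85778 cm^-1, so d_i2 = 1.166 cm.
m_2 = -(1.166)/(-1.286) = 0.9067.
Overall magnification: m = m_1 m_2 = -1.1658.

-1.17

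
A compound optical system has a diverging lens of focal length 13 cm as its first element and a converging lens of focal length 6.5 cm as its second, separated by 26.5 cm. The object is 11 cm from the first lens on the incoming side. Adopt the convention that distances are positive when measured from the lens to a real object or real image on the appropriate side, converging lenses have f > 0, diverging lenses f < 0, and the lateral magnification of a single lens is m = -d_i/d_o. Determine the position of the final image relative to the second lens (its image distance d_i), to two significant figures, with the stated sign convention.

Applying the thin-lens equation to the first lens, 1/(-13) = 1/11 + 1/d_i1, which gives d_i1 = -5.958 cm.
With d_i1 < 0 the first image is virtual and lies on the object side; the object distance for lens 2 is d_o2 = 26.5 - (-5.958) = 32.458 cm.
Applying the thin-lens equation again with f_2 = 6.5 cm and d_o2 = 32.458 cm gives d_i2 = 8.128 cm.

8.1 cm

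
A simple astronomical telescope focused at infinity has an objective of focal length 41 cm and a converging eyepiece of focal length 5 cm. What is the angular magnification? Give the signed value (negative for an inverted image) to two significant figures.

M = -f_obj/f_eye = -41/(5) = -8.200.

-8.2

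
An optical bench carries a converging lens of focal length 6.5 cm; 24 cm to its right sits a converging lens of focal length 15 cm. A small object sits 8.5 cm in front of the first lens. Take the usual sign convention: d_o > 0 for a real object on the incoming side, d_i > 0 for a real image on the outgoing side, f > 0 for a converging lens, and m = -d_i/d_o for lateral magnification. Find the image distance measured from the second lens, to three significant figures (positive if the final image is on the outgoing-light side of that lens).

Lens 1: 1/d_i1 = 1/f_1 - 1/d_o1 = 1/6.5 - 1/8.5 = 0.03620 cm^-1, so d_i1 = 27.625 cm.
Since 27.625 cm > 24 cm, the first image lies past the second lens and serves as a virtual object: d_o2 = L - d_i1 = -3.625 cm.
Lens 2: 1/d_i2 = 1/f_2 - 1/d_o2 = 1/15 - 1/(-3.625) = 0.34253 cm^-1, so d_i2 = 2.919 cm.

2.92 cm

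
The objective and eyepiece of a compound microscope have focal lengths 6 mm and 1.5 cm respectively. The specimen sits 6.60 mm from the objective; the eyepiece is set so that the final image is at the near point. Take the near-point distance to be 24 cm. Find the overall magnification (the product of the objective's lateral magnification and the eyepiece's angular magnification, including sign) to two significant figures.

-170

Convert to cm: f_obj = 6 mm = 0.6 cm; d_o = 6.60 mm = 0.66 cm.
Objective: 1/d_i = 1/f_obj - 1/d_o = 1/0.6 - 1/0.66 = 0.15152 cm^-1, so d_i = 6.600 cm.
m_obj = -d_i/d_o = -6.600/0.66 = -10.000.
Eyepiece angular magnification (image at near point): M_eye = 1 + D/f_e = 1 + 24/1.5 = 17.000.
Overall M = m_obj x M_eye = (-10.000)(17.000) = -170.00.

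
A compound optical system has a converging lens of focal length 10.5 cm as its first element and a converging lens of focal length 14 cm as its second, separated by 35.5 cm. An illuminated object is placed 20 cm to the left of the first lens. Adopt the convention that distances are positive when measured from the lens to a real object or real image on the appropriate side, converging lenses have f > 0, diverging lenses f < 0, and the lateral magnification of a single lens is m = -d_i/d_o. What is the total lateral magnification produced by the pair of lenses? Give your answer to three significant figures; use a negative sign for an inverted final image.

-25.6

First lens: d_i1 = 1/(1/10.5 - 1/20) = 22.105 cm.
m_1 = -(22.105)/20 = -1.1053.
Object distance for lens 2: d_o2 = 35.5 - 22.105 = 13.395 cm.
Second lens: d_i2 = 1/(1/14 - 1/(13.395)) = -309.826 cm.
m_2 = -(-309.826)/(13.395) = 23.1304.
The system's lateral magnification is m_1 m_2 = (-1.1053)(23.1304) = -25.5652.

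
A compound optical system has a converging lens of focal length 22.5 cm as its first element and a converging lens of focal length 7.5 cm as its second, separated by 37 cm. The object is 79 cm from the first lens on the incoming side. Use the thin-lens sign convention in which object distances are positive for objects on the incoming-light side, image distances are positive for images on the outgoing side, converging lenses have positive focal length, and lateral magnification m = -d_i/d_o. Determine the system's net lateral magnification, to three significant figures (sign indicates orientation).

-1.52

Applying the thin-lens equation to the first lens, 1/22.5 = 1/79 + 1/d_i1, which gives d_i1 = 31.460 cm.
Its lateral magnification is m_1 = -d_i1/d_o1 = -(31.460)/79 = -0.3982.
Object distance for lens 2: d_o2 = 37 - 31.460 = 5.540 cm.
Applying the thin-lens equation again with f_2 = 7.5 cm and d_o2 = 5.540 cm gives d_i2 = -21.196 cm.
m_2 = -(-21.196)/(5.540) = 3.8262.
The system's lateral magnification is m_1 m_2 = (-0.3982)(3.8262) = -1.5237.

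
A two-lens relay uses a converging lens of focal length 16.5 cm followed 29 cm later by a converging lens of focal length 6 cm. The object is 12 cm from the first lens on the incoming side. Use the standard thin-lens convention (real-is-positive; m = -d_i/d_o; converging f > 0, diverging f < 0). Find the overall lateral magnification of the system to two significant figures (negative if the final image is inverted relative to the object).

First lens: d_i1 = 1/(1/16.5 - 1/12) = -44.000 cm.
m_1 = -(-44.000)/12 = 3.6667.
With d_i1 < 0 the first image is virtual and lies on the object side; the object distance for lens 2 is d_o2 = 29 - (-44.000) = 73.000 cm.
Second lens: d_i2 = 1/(1/6 - 1/(73.000)) = 6.537 cm.
m_2 = -(6.537)/(73.000) = -0.0896.
The system's lateral magnification is m_1 m_2 = (3.6667)(-0.0896) = -0.3284.

-0.33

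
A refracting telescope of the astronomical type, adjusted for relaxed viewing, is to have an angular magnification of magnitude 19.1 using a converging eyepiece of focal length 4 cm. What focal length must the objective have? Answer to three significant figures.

|M| = f_obj/|f_eye|, so f_obj = |M| x |f_eye| = 19.1 x 4 = 76.400 cm.

76.4 cm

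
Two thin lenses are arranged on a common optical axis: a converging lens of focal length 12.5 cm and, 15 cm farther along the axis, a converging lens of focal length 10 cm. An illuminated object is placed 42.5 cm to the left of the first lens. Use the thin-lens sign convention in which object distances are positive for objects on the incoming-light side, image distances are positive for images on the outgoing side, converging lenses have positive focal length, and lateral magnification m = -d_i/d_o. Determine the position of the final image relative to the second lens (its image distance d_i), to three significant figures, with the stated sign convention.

Lens 1: 1/d_i1 = 1/f_1 - 1/d_o1 = 1/12.5 - 1/42.5 = 0.05647 cm^-1, so d_i1 = 17.708 cm.
This image would form 17.708 cm past lens 1, i.e. 2.708 cm beyond lens 2, so it is a virtual object for lens 2: d_o2 = 15 - 17.708 = -2.708 cm.
Lens 2: 1/d_i2 = 1/f_2 - 1/d_o2 = 1/10 - 1/(-2.708) = 0.46923 cm^-1, so d_i2 = 2.131 cm.

2.13 cm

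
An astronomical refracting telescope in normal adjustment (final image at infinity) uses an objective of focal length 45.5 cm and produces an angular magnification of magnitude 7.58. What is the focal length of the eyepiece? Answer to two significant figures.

6.0 cm

|M| = f_obj/f_eye, so f_eye = f_obj/|M| = 45.5/7.58 = 6.003 cm.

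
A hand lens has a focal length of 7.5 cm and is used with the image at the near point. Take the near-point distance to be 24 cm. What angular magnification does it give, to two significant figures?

4.2

M = 1 + D/f = 1 + 24/7.5 = 4.200.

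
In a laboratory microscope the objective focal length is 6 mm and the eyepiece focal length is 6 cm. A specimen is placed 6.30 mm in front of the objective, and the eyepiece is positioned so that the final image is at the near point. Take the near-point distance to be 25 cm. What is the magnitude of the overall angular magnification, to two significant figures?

100

Convert to cm: f_obj = 6 mm = 0.6 cm; d_o = 6.30 mm = 0.63 cm.
Objective: 1/d_i = 1/f_obj - 1/d_o = 1/0.6 - 1/0.63 = 0.07937 cm^-1, so d_i = 12.600 cm.
m_obj = -d_i/d_o = -12.600/0.63 = -20.000.
Eyepiece angular magnification (image at near point): M_eye = 1 + D/f_e = 1 + 25/6 = 5.167.
Overall M = m_obj x M_eye = (-20.000)(5.167) = -103.33.
|M| = 103.33.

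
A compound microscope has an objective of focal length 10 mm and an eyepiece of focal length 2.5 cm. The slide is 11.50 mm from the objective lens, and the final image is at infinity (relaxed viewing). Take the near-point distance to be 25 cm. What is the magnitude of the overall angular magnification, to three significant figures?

Convert to cm: f_obj = 10 mm = 1 cm; d_o = 11.50 mm = 1.15 cm.
Objective: 1/d_i = 1/f_obj - 1/d_o = 1/1 - 1/1.15 = 0.13043 cm^-1, so d_i = 7.667 cm.
m_obj = -d_i/d_o = -7.667/1.15 = -6.667.
Eyepiece angular magnification (image at infinity): M_eye = D/f_e = 25/2.5 = 10.000.
Overall M = m_obj x M_eye = (-6.667)(10.000) = -66.67.
|M| = 66.67.

66.7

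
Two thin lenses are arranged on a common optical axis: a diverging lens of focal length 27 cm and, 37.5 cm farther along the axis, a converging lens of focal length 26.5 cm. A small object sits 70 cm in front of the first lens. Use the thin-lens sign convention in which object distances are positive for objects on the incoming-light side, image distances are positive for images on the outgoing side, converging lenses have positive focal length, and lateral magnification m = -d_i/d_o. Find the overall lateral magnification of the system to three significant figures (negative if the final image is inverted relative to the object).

-0.242

Applying the thin-lens equation to the first lens, 1/(-27) = 1/70 + 1/d_i1, which gives d_i1 = -19.485 cm.
Its lateral magnification is m_1 = -d_i1/d_o1 = -(-19.485)/70 = 0.2784.
With d_i1 < 0 the first image is virtual and lies on the object side; the object distance for lens 2 is d_o2 = 37.5 - (-19.485) = 56.985 cm.
Applying the thin-lens equation again with f_2 = 26.5 cm and d_o2 = 56.985 cm gives d_i2 = 49.536 cm.
m_2 = -(49.536)/(56.985) = -0.8693.
Overall magnification: m = m_1 m_2 = -0.2420.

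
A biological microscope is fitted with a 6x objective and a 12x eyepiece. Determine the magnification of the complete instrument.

The overall magnification of a compound microscope is the product of the objective and eyepiece magnifications:
M = M_obj x M_eye = 6 x 12 = 72.

72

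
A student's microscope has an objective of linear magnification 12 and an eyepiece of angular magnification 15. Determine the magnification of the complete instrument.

180

The overall magnification of a compound microscope is the product of the objective and eyepiece magnifications:
M = M_obj x M_eye = 12 x 15 = 180.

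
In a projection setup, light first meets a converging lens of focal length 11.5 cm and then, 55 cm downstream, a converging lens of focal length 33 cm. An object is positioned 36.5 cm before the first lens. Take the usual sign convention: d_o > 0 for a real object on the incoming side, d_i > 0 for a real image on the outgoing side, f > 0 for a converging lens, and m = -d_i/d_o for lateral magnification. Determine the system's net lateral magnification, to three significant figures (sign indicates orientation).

2.91

Applying the thin-lens equation to the first lens, 1/11.5 = 1/36.5 + 1/d_i1, which gives d_i1 = 16.790 cm.
Its lateral magnification is m_1 = -d_i1/d_o1 = -(16.790)/36.5 = -0.4600.
Object distance for lens 2: d_o2 = 55 - 16.790 = 38.210 cm.
Applying the thin-lens equation again with f_2 = 33 cm and d_o2 = 38.210 cm gives d_i2 = 242.021 cm.
m_2 = -(242.021)/(38.210) = -6.3340.
Total m = m_1 x m_2 = (-0.4600)(-6.3340) = 2.9136.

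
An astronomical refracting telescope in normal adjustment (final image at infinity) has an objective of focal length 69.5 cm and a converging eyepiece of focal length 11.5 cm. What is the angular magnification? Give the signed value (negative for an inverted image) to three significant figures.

-6.04

M = -f_obj/f_eye = -69.5/(11.5) = -6.043.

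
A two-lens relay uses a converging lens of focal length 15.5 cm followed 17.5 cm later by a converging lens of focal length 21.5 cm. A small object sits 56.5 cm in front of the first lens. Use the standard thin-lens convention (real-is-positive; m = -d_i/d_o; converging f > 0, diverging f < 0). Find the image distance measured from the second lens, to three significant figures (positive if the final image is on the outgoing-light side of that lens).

3.27 cm

Applying the thin-lens equation to the first lens, 1/15.5 = 1/56.5 + 1/d_i1, which gives d_i1 = 21.360 cm.
This image would form 21.360 cm past lens 1, i.e. 3.860 cm beyond lens 2, so it is a virtual object for lens 2: d_o2 = 17.5 - 21.360 = -3.860 cm.
Applying the thin-lens equation again with f_2 = 21.5 cm and d_o2 = -3.860 cm gives d_i2 = 3.272 cm.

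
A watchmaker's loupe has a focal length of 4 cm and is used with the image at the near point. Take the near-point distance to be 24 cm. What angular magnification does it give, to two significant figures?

M = 1 + D/f = 1 + 24/4 = 7.000.

7.0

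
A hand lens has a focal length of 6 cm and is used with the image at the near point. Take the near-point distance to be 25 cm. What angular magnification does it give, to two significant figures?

5.2

M = 1 + D/f = 1 + 25/6 = 5.167.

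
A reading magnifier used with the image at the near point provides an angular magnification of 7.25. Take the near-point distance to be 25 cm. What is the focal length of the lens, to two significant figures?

4.0 cm

For the image at the near point, M = 1 + D/f.
f = D/(M - 1) = 25/(7.25 - 1) = 4.000 cm.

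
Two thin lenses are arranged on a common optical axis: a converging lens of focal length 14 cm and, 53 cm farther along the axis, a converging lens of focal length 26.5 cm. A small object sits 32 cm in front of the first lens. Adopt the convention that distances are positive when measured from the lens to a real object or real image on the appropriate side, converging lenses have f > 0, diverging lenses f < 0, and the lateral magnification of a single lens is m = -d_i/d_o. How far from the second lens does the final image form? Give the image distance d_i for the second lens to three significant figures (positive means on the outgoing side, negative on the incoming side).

462 cm

Applying the thin-lens equation to the first lens, 1/14 = 1/32 + 1/d_i1, which gives d_i1 = 24.889 cm.
Object distance for lens 2: d_o2 = 53 - 24.889 = 28.111 cm.
Applying the thin-lens equation again with f_2 = 26.5 cm and d_o2 = 28.111 cm gives d_i2 = 462.379 cm.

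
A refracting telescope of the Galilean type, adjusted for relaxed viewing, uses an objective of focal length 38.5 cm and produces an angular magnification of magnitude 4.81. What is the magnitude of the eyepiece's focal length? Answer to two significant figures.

8.0 cm

|M| = f_obj/|f_eye|, so |f_eye| = f_obj/|M| = 38.5/4.81 = 8.004 cm.
(The eyepiece is diverging, so its signed focal length is -8.004 cm.)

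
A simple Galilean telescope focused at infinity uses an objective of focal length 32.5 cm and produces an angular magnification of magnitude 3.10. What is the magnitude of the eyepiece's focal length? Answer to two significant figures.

|M| = f_obj/|f_eye|, so |f_eye| = f_obj/|M| = 32.5/3.1 = 10.484 cm.
(The eyepiece is diverging, so its signed focal length is -10.484 cm.)

10 cm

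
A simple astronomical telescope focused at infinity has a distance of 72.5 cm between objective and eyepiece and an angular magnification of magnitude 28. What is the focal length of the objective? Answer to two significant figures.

In normal adjustment the tube length equals f_obj + f_eye and |M| = f_obj/f_eye.
So f_obj = 28 f_eye and 28 f_eye + f_eye = 72.5 cm, giving f_eye = 72.5/29 = 2.500 cm and f_obj = 70.000 cm.

70 cm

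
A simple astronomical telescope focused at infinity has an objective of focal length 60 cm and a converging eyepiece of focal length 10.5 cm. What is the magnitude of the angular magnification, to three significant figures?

5.71

|M| = f_obj/|f_eye| = 60/10.5 = 5.714.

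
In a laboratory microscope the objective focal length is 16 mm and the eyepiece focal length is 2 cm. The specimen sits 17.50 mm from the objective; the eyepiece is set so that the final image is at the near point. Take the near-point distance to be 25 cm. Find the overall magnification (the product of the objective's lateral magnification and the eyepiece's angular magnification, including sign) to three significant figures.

Convert to cm: f_obj = 16 mm = 1.6 cm; d_o = 17.50 mm = 1.75 cm.
Objective: 1/d_i = 1/f_obj - 1/d_o = 1/1.6 - 1/1.75 = 0.05357 cm^-1, so d_i = 18.667 cm.
m_obj = -d_i/d_o = -18.667/1.75 = -10.667.
Eyepiece angular magnification (image at near point): M_eye = 1 + D/f_e = 1 + 25/2 = 13.500.
Overall M = m_obj x M_eye = (-10.667)(13.500) = -144.00.

-144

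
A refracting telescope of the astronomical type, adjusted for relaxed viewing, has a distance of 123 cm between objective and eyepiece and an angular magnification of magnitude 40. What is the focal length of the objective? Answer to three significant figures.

120 cm

In normal adjustment the tube length equals f_obj + f_eye and |M| = f_obj/f_eye.
So f_obj = 40 f_eye and 40 f_eye + f_eye = 123 cm, giving f_eye = 123/41 = 3.000 cm and f_obj = 120.000 cm.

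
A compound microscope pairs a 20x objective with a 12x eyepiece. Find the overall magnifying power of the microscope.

240

The overall magnification of a compound microscope is the product of the objective and eyepiece magnifications:
M = M_obj x M_eye = 20 x 12 = 240.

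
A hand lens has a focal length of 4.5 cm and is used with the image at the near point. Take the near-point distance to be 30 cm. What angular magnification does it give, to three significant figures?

7.67

M = 1 + D/f = 1 + 30/4.5 = 7.667.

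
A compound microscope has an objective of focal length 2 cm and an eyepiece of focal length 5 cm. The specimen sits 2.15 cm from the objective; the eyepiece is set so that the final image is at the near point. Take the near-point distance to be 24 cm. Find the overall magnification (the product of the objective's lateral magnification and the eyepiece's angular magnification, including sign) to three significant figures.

-77.3

Objective: 1/d_i = 1/f_obj - 1/d_o = 1/2 - 1/2.15 = 0.03488 cm^-1, so d_i = 28.667 cm.
m_obj = -d_i/d_o = -28.667/2.15 = -13.333.
Eyepiece angular magnification (image at near point): M_eye = 1 + D/f_e = 1 + 24/5 = 5.800.
Overall M = m_obj x M_eye = (-13.333)(5.800) = -77.33.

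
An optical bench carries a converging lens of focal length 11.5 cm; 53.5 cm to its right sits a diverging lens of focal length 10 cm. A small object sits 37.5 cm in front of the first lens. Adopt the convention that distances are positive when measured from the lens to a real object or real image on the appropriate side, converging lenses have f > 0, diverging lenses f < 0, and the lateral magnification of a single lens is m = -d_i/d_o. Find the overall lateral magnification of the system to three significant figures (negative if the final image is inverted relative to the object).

First lens: d_i1 = 1/(1/11.5 - 1/37.5) = 16.587 cm.
m_1 = -(16.587)/37.5 = -0.4423.
The intermediate image is 16.587 cm to the right of lens 1, so d_o2 = L - d_i1 = 53.5 - 16.587 = 36.913 cm.
Second lens: d_i2 = 1/(1/(-10) - 1/(36.913)) = -7.868 cm.
m_2 = -(-7.868)/(36.913) = 0.2132.
Overall magnification: m = m_1 m_2 = -0.0943.

-0.0943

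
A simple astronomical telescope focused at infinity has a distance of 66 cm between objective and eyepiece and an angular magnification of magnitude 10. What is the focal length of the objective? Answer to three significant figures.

In normal adjustment the tube length equals f_obj + f_eye and |M| = f_obj/f_eye.
So f_obj = 10 f_eye and 10 f_eye + f_eye = 66 cm, giving f_eye = 66/11 = 6.000 cm and f_obj = 60.000 cm.

60.0 cm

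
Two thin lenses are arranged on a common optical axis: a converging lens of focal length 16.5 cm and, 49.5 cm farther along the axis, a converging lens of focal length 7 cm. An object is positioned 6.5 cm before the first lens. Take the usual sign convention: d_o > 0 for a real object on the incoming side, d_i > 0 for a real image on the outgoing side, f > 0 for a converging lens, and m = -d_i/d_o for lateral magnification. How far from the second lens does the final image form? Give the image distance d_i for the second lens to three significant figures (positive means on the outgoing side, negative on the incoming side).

7.92 cm

Applying the thin-lens equation to the first lens, 1/16.5 = 1/6.5 + 1/d_i1, which gives d_i1 = -10.725 cm.
The intermediate image is virtual, 10.725 cm to the left of lens 1, so d_o2 = L - d_i1 = 49.5 - (-10.725) = 60.225 cm.
Applying the thin-lens equation again with f_2 = 7 cm and d_o2 = 60.225 cm gives d_i2 = 7.921 cm.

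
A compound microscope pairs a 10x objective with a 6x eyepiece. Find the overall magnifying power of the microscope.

The overall magnification of a compound microscope is the product of the objective and eyepiece magnifications:
M = M_obj x M_eye = 10 x 6 = 60.

60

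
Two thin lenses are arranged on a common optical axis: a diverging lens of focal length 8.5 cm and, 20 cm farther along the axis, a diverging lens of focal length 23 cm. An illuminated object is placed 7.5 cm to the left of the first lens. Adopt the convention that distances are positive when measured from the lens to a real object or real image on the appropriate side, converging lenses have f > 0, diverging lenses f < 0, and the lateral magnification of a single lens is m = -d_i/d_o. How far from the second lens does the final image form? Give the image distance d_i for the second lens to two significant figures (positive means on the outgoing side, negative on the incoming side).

Lens 1: 1/d_i1 = 1/f_1 - 1/d_o1 = 1/(-8.5) - 1/7.5 = -0.25098 cm^-1, so d_i1 = -3.984 cm.
The intermediate image is virtual, 3.984 cm to the left of lens 1, so d_o2 = L - d_i1 = 20 - (-3.984) = 23.984 cm.
Lens 2: 1/d_i2 = 1/f_2 - 1/d_o2 = 1/(-23) - 1/(23.984) = -0.08517 cm^-1, so d_i2 = -11.741 cm.

-12 cm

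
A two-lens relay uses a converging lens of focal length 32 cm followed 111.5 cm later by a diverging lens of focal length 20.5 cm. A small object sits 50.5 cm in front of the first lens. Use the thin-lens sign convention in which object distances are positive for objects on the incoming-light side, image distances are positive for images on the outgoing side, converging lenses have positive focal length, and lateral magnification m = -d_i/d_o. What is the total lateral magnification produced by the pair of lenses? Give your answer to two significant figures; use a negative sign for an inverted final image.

Applying the thin-lens equation to the first lens, 1/32 = 1/50.5 + 1/d_i1, which gives d_i1 = 87.351 cm.
Its lateral magnification is m_1 = -d_i1/d_o1 = -(87.351)/50.5 = -1.7297.
Object distance for lens 2: d_o2 = 111.5 - 87.351 = 24.149 cm.
Applying the thin-lens equation again with f_2 = -20.5 cm and d_o2 = 24.149 cm gives d_i2 = -11.088 cm.
m_2 = -(-11.088)/(24.149) = 0.4591.
Overall magnification: m = m_1 m_2 = -0.7942.

-0.79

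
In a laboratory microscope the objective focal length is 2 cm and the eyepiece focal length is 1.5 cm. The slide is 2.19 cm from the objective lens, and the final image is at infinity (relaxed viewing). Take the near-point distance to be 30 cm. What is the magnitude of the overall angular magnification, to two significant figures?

Objective: 1/d_i = 1/f_obj - 1/d_o = 1/2 - 1/2.19 = 0.04338 cm^-1, so d_i = 23.053 cm.
m_obj = -d_i/d_o = -23.053/2.19 = -10.526.
Eyepiece angular magnification (image at infinity): M_eye = D/f_e = 30/1.5 = 20.000.
Overall M = m_obj x M_eye = (-10.526)(20.000) = -210.53.
|M| = 210.53.

210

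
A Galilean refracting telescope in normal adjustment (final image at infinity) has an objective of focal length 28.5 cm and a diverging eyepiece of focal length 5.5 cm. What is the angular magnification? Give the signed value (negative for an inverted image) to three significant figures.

5.18

M = -f_obj/f_eye = -28.5/(-5.5) = 5.182.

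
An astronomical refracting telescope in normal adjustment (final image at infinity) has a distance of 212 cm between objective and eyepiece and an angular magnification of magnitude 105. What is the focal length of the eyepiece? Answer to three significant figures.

In normal adjustment the tube length equals f_obj + f_eye and |M| = f_obj/f_eye.
So f_obj = 105 f_eye and 105 f_eye + f_eye = 212 cm, giving f_eye = 212/106 = 2.000 cm and f_obj = 210.000 cm.

2.00 cm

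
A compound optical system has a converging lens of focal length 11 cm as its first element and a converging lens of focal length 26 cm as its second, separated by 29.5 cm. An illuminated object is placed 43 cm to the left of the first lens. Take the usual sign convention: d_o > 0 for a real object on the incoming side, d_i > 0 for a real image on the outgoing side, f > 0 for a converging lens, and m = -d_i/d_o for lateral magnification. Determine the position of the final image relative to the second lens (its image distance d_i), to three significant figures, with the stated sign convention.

-33.9 cm

Applying the thin-lens equation to the first lens, 1/11 = 1/43 + 1/d_i1, which gives d_i1 = 14.781 cm.
The intermediate image is 14.781 cm to the right of lens 1, so d_o2 = L - d_i1 = 29.5 - 14.781 = 14.719 cm.
Applying the thin-lens equation again with f_2 = 26 cm and d_o2 = 14.719 cm gives d_i2 = -33.922 cm.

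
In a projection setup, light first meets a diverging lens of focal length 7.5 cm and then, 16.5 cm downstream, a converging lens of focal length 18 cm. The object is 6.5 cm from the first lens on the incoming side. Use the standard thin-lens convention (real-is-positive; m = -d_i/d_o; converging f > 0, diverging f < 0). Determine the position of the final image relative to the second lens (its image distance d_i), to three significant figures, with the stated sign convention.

Lens 1: 1/d_i1 = 1/f_1 - 1/d_o1 = 1/(-7.5) - 1/6.5 = -0.28718 cm^-1, so d_i1 = -3.482 cm.
The intermediate image is virtual, 3.482 cm to the left of lens 1, so d_o2 = L - d_i1 = 16.5 - (-3.482) = 19.982 cm.
Lens 2: 1/d_i2 = 1/f_2 - 1/d_o2 = 1/18 - 1/(19.982) = 0.00551 cm^-1, so d_i2 = 181.459 cm.

181 cm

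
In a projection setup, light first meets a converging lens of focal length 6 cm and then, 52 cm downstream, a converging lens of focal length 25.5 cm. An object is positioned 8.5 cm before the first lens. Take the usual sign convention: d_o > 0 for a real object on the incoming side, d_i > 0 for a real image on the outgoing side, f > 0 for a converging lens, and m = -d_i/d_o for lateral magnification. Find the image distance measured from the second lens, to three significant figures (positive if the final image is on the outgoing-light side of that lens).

First lens: d_i1 = 1/(1/6 - 1/8.5) = 20.400 cm.
That image sits 31.600 cm in front of the second lens, so d_o2 = 31.600 cm.
Second lens: d_i2 = 1/(1/25.5 - 1/(31.600)) = 132.098 cm.

132 cm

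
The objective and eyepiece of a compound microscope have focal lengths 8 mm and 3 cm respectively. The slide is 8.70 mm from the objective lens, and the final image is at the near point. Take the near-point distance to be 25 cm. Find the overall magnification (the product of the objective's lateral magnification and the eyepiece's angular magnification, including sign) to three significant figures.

-107

Convert to cm: f_obj = 8 mm = 0.8 cm; d_o = 8.70 mm = 0.87 cm.
Objective: 1/d_i = 1/f_obj - 1/d_o = 1/0.8 - 1/0.87 = 0.10057 cm^-1, so d_i = 9.943 cm.
m_obj = -d_i/d_o = -9.943/0.87 = -11.429.
Eyepiece angular magnification (image at near point): M_eye = 1 + D/f_e = 1 + 25/3 = 9.333.
Overall M = m_obj x M_eye = (-11.429)(9.333) = -106.67.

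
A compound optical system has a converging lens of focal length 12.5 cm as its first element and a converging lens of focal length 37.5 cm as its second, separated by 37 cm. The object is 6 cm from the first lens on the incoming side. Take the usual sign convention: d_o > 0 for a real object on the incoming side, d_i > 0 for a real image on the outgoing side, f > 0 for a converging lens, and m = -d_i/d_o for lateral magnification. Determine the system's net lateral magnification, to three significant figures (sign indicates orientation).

-6.53

Lens 1: 1/d_i1 = 1/f_1 - 1/d_o1 = 1/12.5 - 1/6 = -0.08667 cm^-1, so d_i1 = -11.538 cm.
m_1 = -(-11.538)/6 = 1.9231.
With d_i1 < 0 the first image is virtual and lies on the object side; the object distance for lens 2 is d_o2 = 37 - (-11.538) = 48.538 cm.
Lens 2: 1/d_i2 = 1/f_2 - 1/d_o2 = 1/37.5 - 1/(48.538) = 0.00606 cm^-1, so d_i2 = 164.895 cm.
m_2 = -(164.895)/(48.538) = -3.3972.
The system's lateral magnification is m_1 m_2 = (1.9231)(-3.3972) = -6.5331.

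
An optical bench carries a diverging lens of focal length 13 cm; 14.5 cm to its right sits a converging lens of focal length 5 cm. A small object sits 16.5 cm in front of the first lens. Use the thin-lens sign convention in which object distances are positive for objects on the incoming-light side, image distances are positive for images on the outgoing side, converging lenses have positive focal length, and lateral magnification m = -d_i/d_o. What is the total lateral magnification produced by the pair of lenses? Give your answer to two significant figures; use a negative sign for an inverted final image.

Lens 1: 1/d_i1 = 1/f_1 - 1/d_o1 = 1/(-13) - 1/16.5 = -0.13753 cm^-1, so d_i1 = -7.271 cm.
m_1 = -(-7.271)/16.5 = 0.4407.
The intermediate image is virtual, 7.271 cm to the left of lens 1, so d_o2 = L - d_i1 = 14.5 - (-7.271) = 21.771 cm.
Lens 2: 1/d_i2 = 1/f_2 - 1/d_o2 = 1/5 - 1/(21.771) = 0.15407 cm^-1, so d_i2 = 6.491 cm.
m_2 = -(6.491)/(21.771) = -0.2981.
Overall magnification: m = m_1 m_2 = -0.1314.

-0.13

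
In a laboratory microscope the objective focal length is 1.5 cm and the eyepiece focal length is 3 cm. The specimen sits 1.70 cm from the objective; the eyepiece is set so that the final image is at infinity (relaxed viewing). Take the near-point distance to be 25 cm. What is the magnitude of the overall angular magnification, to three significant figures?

Objective: 1/d_i = 1/f_obj - 1/d_o = 1/1.5 - 1/1.70 = 0.07843 cm^-1, so d_i = 12.750 cm.
m_obj = -d_i/d_o = -12.750/1.70 = -7.500.
Eyepiece angular magnification (image at infinity): M_eye = D/f_e = 25/3 = 8.333.
Overall M = m_obj x M_eye = (-7.500)(8.333) = -62.50.
|M| = 62.50.

62.5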